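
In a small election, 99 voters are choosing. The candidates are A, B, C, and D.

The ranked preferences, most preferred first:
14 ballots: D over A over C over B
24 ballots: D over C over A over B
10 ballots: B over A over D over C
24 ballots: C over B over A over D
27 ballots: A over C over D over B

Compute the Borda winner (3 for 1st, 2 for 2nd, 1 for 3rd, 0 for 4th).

A: 14×2 + 24×1 + 10×2 + 24×1 + 27×3 = 177
B: 14×0 + 24×0 + 10×3 + 24×2 + 27×0 = 78
C: 14×1 + 24×2 + 10×0 + 24×3 + 27×2 = 188
D: 14×3 + 24×3 + 10×1 + 24×0 + 27×1 = 151

C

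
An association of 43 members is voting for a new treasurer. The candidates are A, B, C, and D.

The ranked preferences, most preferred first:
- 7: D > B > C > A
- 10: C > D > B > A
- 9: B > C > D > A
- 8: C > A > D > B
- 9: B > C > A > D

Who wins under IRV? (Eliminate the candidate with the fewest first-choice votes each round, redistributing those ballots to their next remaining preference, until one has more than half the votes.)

B

Round 1: A 0, B 18, C 18, D 7. A eliminated.
Round 2: B 18, C 18, D 7. D eliminated.
Round 3: B 25, C 18. B has a majority (≥22).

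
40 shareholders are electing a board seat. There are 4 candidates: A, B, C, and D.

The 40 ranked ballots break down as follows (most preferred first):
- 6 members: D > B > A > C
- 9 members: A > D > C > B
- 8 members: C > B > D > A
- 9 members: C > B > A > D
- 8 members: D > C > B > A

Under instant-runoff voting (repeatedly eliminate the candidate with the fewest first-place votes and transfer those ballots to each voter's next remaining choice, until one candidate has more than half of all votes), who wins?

D

Round 1: A 9, B 0, C 17, D 14. B eliminated.
Round 2: A 9, C 17, D 14. A eliminated.
Round 3: C 17, D 23. D has a majority (≥21).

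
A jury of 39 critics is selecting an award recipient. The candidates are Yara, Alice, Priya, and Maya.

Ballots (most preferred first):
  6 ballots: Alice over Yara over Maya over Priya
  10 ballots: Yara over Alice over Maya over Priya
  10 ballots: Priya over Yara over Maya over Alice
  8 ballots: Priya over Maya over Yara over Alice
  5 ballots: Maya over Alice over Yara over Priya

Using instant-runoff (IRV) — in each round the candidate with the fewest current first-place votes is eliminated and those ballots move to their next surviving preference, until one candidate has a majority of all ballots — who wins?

Alice

Round 1: Yara 10, Alice 6, Priya 18, Maya 5. Maya eliminated.
Round 2: Yara 10, Alice 11, Priya 18. Yara eliminated.
Round 3: Alice 21, Priya 18. Alice has a majority (≥20).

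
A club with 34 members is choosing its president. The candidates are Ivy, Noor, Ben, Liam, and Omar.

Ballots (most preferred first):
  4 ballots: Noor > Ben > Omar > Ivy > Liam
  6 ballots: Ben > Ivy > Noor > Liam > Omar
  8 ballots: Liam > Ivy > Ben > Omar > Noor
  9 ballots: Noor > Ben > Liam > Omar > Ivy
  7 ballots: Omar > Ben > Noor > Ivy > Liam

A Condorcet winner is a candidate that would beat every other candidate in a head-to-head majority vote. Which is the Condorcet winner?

Ben

Ben vs Ivy: 26–8
Ben vs Noor: 21–13
Ben vs Liam: 26–8
Ben vs Omar: 27–7
Ben beats every other candidate.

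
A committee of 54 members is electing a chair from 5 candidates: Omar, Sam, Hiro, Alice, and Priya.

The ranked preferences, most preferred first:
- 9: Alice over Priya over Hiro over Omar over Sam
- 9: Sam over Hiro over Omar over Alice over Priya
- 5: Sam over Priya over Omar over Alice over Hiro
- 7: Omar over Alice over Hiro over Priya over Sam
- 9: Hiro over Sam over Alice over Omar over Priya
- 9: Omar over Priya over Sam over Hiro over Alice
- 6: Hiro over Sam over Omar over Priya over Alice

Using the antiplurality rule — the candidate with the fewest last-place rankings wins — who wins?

Last-place votes: Omar 0, Sam 16, Hiro 5, Alice 15, Priya 18.

Omar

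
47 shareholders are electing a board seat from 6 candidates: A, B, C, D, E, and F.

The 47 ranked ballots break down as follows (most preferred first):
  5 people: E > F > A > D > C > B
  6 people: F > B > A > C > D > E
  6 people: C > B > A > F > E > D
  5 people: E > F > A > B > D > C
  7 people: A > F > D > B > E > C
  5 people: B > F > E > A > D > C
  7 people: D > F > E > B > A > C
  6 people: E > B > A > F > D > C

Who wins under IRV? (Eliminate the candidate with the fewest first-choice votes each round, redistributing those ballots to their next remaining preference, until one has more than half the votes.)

F

Round 1: A 7, B 5, C 6, D 7, E 16, F 6. B eliminated.
Round 2: A 7, C 6, D 7, E 16, F 11. C eliminated.
Round 3: A 13, D 7, E 16, F 11. D eliminated.
Round 4: A 13, E 16, F 18. A eliminated.
Round 5: E 16, F 31. F has a majority (≥24).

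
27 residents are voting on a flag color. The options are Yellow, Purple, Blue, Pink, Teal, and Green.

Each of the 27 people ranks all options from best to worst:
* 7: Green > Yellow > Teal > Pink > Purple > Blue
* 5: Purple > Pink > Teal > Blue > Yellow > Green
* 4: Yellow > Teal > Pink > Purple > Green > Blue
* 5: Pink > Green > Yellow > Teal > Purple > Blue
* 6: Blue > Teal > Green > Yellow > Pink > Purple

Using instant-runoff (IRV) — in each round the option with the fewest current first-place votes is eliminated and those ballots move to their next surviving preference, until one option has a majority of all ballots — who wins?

Round 1: Yellow 4, Purple 5, Blue 6, Pink 5, Teal 0, Green 7. Teal eliminated.
Round 2: Yellow 4, Purple 5, Blue 6, Pink 5, Green 7. Yellow eliminated.
Round 3: Purple 5, Blue 6, Pink 9, Green 7. Purple eliminated.
Round 4: Blue 6, Pink 14, Green 7. Pink has a majority (≥14).

Pink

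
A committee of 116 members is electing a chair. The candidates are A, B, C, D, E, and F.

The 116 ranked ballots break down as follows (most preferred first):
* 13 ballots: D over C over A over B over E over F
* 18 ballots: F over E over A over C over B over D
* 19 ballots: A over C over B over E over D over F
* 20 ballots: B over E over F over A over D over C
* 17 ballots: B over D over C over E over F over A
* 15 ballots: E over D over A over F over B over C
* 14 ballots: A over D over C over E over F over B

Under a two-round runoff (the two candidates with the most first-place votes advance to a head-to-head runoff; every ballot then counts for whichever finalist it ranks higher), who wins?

Round 1 first-place votes: A 33, B 37, C 0, D 13, E 15, F 18. B and A advance.
Runoff: B is ranked above A on 37 ballots, A above B on 79.

A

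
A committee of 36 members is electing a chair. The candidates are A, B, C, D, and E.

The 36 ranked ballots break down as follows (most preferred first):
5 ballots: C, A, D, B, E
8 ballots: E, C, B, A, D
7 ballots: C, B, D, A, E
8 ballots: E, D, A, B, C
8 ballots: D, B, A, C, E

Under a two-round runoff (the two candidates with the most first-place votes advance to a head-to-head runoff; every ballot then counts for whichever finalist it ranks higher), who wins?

Round 1 first-place votes: A 0, B 0, C 12, D 8, E 16. E and C advance.
Runoff: E is ranked above C on 16 ballots, C above E on 20.

C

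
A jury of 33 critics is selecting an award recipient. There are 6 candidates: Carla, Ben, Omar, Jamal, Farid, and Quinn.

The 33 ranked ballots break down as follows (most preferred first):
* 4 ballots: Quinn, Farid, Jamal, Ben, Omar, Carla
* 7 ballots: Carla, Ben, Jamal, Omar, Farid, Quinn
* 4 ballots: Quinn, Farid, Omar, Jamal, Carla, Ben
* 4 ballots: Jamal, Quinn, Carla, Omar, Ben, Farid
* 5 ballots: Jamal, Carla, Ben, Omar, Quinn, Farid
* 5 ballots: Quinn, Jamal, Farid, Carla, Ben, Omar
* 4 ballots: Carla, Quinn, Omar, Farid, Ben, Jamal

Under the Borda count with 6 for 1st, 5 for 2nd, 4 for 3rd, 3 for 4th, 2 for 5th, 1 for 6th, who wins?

Carla: 4×1 + 7×6 + 4×2 + 4×4 + 5×5 + 5×3 + 4×6 = 134
Ben: 4×3 + 7×5 + 4×1 + 4×2 + 5×4 + 5×2 + 4×2 = 97
Omar: 4×2 + 7×3 + 4×4 + 4×3 + 5×3 + 5×1 + 4×4 = 93
Jamal: 4×4 + 7×4 + 4×3 + 4×6 + 5×6 + 5×5 + 4×1 = 139
Farid: 4×5 + 7×2 + 4×5 + 4×1 + 5×1 + 5×4 + 4×3 = 95
Quinn: 4×6 + 7×1 + 4×6 + 4×5 + 5×2 + 5×6 + 4×5 = 135

Jamal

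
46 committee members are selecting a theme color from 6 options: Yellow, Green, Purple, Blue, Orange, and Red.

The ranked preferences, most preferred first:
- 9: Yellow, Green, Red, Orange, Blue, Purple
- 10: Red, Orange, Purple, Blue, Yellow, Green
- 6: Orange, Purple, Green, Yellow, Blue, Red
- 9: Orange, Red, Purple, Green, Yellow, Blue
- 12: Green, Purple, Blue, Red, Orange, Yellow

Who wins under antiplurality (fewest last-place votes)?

Orange

Last-place votes: Yellow 12, Green 10, Purple 9, Blue 9, Orange 0, Red 6.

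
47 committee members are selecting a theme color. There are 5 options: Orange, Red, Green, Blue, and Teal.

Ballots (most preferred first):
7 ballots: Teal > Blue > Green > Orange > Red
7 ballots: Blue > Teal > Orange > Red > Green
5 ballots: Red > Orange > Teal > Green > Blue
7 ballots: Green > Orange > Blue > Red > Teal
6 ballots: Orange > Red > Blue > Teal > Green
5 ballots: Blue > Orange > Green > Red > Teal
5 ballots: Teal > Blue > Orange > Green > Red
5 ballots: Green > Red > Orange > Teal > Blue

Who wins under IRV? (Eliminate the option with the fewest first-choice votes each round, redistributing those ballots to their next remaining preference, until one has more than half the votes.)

Blue

Round 1: Orange 6, Red 5, Green 12, Blue 12, Teal 12. Red eliminated.
Round 2: Orange 11, Green 12, Blue 12, Teal 12. Orange eliminated.
Round 3: Green 12, Blue 18, Teal 17. Green eliminated.
Round 4: Blue 25, Teal 22. Blue has a majority (≥24).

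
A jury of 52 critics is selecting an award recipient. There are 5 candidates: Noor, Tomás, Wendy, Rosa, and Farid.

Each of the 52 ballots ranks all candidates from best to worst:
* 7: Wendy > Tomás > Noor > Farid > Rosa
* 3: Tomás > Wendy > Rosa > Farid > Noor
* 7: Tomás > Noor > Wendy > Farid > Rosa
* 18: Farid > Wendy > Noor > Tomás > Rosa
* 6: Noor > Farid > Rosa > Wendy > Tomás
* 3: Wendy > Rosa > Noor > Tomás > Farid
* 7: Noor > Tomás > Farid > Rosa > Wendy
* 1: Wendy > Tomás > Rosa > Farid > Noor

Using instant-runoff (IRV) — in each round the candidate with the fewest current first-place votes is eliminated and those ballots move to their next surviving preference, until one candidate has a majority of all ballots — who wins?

Round 1: Noor 13, Tomás 10, Wendy 11, Rosa 0, Farid 18. Rosa eliminated.
Round 2: Noor 13, Tomás 10, Wendy 11, Farid 18. Tomás eliminated.
Round 3: Noor 20, Wendy 14, Farid 18. Wendy eliminated.
Round 4: Noor 30, Farid 22. Noor has a majority (≥27).

Noor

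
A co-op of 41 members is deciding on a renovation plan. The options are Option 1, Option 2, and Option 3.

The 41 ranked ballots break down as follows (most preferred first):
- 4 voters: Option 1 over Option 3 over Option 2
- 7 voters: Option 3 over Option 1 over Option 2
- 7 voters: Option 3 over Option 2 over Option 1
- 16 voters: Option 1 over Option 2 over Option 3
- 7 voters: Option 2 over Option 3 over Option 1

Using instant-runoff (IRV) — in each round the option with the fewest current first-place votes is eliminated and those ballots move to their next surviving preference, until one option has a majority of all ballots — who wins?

Option 3

Round 1: Option 1 20, Option 2 7, Option 3 14. Option 2 eliminated.
Round 2: Option 1 20, Option 3 21. Option 3 has a majority (≥21).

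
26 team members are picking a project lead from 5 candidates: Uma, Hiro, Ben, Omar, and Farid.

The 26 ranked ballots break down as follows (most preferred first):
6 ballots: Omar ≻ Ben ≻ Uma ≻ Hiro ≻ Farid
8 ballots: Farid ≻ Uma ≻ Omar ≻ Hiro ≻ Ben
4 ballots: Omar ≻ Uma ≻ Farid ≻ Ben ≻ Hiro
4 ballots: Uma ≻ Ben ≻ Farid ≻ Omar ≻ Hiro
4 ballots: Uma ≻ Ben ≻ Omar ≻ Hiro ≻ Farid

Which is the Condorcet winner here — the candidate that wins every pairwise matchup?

Uma vs Hiro: 26–0
Uma vs Ben: 20–6
Uma vs Omar: 16–10
Uma vs Farid: 18–8
Uma beats every other candidate.

Uma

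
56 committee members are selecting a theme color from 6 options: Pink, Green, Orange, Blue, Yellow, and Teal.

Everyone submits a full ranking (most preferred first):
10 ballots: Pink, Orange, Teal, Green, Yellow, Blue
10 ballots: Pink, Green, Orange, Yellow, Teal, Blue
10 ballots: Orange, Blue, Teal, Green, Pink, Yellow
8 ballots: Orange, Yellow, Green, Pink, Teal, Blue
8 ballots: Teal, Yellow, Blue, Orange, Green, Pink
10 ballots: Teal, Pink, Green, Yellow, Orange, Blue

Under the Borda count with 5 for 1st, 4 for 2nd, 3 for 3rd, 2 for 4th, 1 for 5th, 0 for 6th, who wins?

Orange

Pink: 10×5 + 10×5 + 10×1 + 8×2 + 8×0 + 10×4 = 166
Green: 10×2 + 10×4 + 10×2 + 8×3 + 8×1 + 10×3 = 142
Orange: 10×4 + 10×3 + 10×5 + 8×5 + 8×2 + 10×1 = 186
Blue: 10×0 + 10×0 + 10×4 + 8×0 + 8×3 + 10×0 = 64
Yellow: 10×1 + 10×2 + 10×0 + 8×4 + 8×4 + 10×2 = 114
Teal: 10×3 + 10×1 + 10×3 + 8×1 + 8×5 + 10×5 = 168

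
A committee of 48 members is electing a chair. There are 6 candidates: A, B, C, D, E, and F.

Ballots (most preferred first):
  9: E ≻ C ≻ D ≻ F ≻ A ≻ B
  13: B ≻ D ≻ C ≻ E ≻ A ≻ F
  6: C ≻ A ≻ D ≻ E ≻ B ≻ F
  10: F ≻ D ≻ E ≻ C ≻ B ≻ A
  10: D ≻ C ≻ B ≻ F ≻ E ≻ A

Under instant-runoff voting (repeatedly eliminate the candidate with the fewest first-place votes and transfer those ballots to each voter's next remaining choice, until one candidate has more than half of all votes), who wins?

Round 1: A 0, B 13, C 6, D 10, E 9, F 10. A eliminated.
Round 2: B 13, C 6, D 10, E 9, F 10. C eliminated.
Round 3: B 13, D 16, E 9, F 10. E eliminated.
Round 4: B 13, D 25, F 10. D has a majority (≥25).

D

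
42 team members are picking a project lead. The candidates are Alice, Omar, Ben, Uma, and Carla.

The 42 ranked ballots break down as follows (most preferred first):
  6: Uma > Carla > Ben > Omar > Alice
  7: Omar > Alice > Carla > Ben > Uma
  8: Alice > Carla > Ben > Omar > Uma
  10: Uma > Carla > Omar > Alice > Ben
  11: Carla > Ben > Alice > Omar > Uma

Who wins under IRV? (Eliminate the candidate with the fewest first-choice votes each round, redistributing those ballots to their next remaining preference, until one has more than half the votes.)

Round 1: Alice 8, Omar 7, Ben 0, Uma 16, Carla 11. Ben eliminated.
Round 2: Alice 8, Omar 7, Uma 16, Carla 11. Omar eliminated.
Round 3: Alice 15, Uma 16, Carla 11. Carla eliminated.
Round 4: Alice 26, Uma 16. Alice has a majority (≥22).

Alice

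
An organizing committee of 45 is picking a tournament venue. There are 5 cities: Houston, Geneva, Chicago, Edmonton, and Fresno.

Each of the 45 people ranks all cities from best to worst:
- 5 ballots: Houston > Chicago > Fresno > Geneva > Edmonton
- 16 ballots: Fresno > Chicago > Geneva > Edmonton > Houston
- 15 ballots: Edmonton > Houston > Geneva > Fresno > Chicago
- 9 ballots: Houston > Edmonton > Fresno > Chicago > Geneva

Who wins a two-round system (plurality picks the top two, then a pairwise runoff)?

Edmonton

Round 1 first-place votes: Houston 14, Geneva 0, Chicago 0, Edmonton 15, Fresno 16. Fresno and Edmonton advance.
Runoff: Fresno is ranked above Edmonton on 21 ballots, Edmonton above Fresno on 24.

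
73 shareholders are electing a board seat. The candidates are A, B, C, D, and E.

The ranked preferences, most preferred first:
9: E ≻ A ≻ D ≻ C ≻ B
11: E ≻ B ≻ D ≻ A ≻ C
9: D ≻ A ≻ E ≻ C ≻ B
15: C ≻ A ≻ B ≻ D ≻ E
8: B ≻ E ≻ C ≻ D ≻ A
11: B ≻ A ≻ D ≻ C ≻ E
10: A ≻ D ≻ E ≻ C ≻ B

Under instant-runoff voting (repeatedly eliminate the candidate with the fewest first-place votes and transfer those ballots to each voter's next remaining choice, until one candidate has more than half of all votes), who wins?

Round 1: A 10, B 19, C 15, D 9, E 20. D eliminated.
Round 2: A 19, B 19, C 15, E 20. C eliminated.
Round 3: A 34, B 19, E 20. B eliminated.
Round 4: A 45, E 28. A has a majority (≥37).

A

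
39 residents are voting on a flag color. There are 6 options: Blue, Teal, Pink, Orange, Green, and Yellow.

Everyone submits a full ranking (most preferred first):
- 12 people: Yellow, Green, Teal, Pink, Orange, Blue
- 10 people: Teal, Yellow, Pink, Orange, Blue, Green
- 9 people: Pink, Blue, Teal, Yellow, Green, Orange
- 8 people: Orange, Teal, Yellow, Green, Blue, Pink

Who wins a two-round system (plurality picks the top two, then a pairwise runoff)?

Round 1 first-place votes: Blue 0, Teal 10, Pink 9, Orange 8, Green 0, Yellow 12. Yellow and Teal advance.
Runoff: Yellow is ranked above Teal on 12 ballots, Teal above Yellow on 27.

Teal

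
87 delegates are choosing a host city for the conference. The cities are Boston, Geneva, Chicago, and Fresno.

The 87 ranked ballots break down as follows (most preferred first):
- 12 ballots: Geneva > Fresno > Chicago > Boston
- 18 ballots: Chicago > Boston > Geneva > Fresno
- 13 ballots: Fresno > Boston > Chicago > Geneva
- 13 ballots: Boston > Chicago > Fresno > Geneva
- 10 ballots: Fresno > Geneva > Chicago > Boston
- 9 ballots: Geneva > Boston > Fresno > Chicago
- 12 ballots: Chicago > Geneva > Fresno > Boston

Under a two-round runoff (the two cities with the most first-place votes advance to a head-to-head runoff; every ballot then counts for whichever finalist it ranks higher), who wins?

Fresno

Round 1 first-place votes: Boston 13, Geneva 21, Chicago 30, Fresno 23. Chicago and Fresno advance.
Runoff: Chicago is ranked above Fresno on 43 ballots, Fresno above Chicago on 44.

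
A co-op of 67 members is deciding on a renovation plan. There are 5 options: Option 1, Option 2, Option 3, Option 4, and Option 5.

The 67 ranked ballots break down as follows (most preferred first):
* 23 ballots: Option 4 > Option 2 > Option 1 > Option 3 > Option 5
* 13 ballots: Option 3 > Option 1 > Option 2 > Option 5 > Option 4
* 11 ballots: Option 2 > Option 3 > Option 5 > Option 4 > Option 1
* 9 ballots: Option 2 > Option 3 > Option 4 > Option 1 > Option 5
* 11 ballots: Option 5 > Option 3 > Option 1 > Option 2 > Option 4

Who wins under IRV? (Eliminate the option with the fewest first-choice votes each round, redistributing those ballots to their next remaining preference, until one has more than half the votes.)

Option 3

Round 1: Option 1 0, Option 2 20, Option 3 13, Option 4 23, Option 5 11. Option 1 eliminated.
Round 2: Option 2 20, Option 3 13, Option 4 23, Option 5 11. Option 5 eliminated.
Round 3: Option 2 20, Option 3 24, Option 4 23. Option 2 eliminated.
Round 4: Option 3 44, Option 4 23. Option 3 has a majority (≥34).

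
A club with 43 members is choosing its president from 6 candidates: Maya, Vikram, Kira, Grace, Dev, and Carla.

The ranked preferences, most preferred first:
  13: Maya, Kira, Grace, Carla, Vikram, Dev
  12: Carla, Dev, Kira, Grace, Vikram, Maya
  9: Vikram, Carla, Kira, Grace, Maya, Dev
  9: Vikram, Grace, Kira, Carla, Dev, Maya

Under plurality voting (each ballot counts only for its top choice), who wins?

Vikram

First-place votes: Maya 13, Vikram 18, Kira 0, Grace 0, Dev 0, Carla 12.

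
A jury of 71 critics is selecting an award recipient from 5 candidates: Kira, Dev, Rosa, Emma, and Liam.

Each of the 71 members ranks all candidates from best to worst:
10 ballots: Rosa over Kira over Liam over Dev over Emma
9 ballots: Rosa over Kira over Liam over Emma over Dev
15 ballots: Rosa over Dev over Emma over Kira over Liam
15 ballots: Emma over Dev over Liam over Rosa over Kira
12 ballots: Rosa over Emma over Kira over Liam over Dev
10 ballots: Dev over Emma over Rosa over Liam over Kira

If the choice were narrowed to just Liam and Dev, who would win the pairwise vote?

Dev

Liam is ranked above Dev on 31 ballots; Dev above Liam on 40.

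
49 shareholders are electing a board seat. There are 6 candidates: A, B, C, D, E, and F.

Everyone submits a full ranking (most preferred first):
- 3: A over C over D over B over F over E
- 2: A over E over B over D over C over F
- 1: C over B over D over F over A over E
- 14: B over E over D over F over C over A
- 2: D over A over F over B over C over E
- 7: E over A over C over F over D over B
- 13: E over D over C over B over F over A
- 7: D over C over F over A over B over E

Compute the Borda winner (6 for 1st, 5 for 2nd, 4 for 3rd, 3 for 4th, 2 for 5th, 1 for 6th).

A: 3×6 + 2×6 + 1×2 + 14×1 + 2×5 + 7×5 + 13×1 + 7×3 = 125
B: 3×3 + 2×4 + 1×5 + 14×6 + 2×3 + 7×1 + 13×3 + 7×2 = 172
C: 3×5 + 2×2 + 1×6 + 14×2 + 2×2 + 7×4 + 13×4 + 7×5 = 172
D: 3×4 + 2×3 + 1×4 + 14×4 + 2×6 + 7×2 + 13×5 + 7×6 = 211
E: 3×1 + 2×5 + 1×1 + 14×5 + 2×1 + 7×6 + 13×6 + 7×1 = 213
F: 3×2 + 2×1 + 1×3 + 14×3 + 2×4 + 7×3 + 13×2 + 7×4 = 136

E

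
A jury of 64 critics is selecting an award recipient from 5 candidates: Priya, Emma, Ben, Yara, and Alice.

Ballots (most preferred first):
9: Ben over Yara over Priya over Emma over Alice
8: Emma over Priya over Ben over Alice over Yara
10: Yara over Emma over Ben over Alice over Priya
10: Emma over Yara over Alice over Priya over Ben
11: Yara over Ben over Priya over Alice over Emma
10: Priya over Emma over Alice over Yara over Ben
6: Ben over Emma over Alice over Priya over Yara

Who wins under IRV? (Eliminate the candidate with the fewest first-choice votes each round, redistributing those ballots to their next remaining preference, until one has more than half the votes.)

Emma

Round 1: Priya 10, Emma 18, Ben 15, Yara 21, Alice 0. Alice eliminated.
Round 2: Priya 10, Emma 18, Ben 15, Yara 21. Priya eliminated.
Round 3: Emma 28, Ben 15, Yara 21. Ben eliminated.
Round 4: Emma 34, Yara 30. Emma has a majority (≥33).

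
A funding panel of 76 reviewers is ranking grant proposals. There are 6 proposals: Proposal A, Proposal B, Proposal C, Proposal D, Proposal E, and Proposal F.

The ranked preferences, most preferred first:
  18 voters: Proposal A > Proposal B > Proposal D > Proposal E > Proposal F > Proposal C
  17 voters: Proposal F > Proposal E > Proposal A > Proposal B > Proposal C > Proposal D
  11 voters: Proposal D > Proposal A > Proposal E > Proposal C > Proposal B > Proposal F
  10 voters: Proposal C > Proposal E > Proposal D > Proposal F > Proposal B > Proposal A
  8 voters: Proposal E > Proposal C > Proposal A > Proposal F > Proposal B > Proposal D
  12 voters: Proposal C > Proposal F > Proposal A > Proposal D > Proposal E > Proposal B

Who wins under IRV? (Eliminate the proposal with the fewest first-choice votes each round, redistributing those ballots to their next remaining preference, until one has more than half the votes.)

Proposal A

Round 1: Proposal A 18, Proposal B 0, Proposal C 22, Proposal D 11, Proposal E 8, Proposal F 17. Proposal B eliminated.
Round 2: Proposal A 18, Proposal C 22, Proposal D 11, Proposal E 8, Proposal F 17. Proposal E eliminated.
Round 3: Proposal A 18, Proposal C 30, Proposal D 11, Proposal F 17. Proposal D eliminated.
Round 4: Proposal A 29, Proposal C 30, Proposal F 17. Proposal F eliminated.
Round 5: Proposal A 46, Proposal C 30. Proposal A has a majority (≥39).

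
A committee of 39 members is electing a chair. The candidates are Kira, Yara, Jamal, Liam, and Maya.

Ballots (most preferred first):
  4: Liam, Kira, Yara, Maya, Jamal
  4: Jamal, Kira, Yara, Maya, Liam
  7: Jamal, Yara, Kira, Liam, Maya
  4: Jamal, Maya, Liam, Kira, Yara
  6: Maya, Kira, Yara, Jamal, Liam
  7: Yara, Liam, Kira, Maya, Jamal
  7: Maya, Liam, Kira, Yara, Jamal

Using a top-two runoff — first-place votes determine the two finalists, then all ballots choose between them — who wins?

Round 1 first-place votes: Kira 0, Yara 7, Jamal 15, Liam 4, Maya 13. Jamal and Maya advance.
Runoff: Jamal is ranked above Maya on 15 ballots, Maya above Jamal on 24.

Maya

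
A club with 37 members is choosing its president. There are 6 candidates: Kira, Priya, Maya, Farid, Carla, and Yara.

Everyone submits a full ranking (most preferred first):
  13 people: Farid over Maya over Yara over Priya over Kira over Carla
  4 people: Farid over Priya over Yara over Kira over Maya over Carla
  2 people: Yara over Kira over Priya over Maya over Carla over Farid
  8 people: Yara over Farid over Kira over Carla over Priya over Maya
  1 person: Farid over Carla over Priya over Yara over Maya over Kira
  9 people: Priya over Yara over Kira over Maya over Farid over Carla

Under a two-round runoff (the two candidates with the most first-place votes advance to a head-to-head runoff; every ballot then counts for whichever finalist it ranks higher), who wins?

Round 1 first-place votes: Kira 0, Priya 9, Maya 0, Farid 18, Carla 0, Yara 10. Farid and Yara advance.
Runoff: Farid is ranked above Yara on 18 ballots, Yara above Farid on 19.

Yara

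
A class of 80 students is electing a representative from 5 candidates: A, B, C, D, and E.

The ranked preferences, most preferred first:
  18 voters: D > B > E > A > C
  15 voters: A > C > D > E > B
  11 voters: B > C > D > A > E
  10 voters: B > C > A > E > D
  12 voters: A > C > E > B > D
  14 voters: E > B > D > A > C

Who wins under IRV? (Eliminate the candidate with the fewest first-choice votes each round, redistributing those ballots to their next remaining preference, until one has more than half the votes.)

B

Round 1: A 27, B 21, C 0, D 18, E 14. C eliminated.
Round 2: A 27, B 21, D 18, E 14. E eliminated.
Round 3: A 27, B 35, D 18. D eliminated.
Round 4: A 27, B 53. B has a majority (≥41).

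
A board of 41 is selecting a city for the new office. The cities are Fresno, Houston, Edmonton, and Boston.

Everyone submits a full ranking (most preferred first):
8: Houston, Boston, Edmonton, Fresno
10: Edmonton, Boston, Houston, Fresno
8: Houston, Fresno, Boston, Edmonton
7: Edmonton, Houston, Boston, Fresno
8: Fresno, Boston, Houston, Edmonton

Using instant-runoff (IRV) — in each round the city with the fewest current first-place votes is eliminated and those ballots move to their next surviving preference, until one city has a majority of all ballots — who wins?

Round 1: Fresno 8, Houston 16, Edmonton 17, Boston 0. Boston eliminated.
Round 2: Fresno 8, Houston 16, Edmonton 17. Fresno eliminated.
Round 3: Houston 24, Edmonton 17. Houston has a majority (≥21).

Houston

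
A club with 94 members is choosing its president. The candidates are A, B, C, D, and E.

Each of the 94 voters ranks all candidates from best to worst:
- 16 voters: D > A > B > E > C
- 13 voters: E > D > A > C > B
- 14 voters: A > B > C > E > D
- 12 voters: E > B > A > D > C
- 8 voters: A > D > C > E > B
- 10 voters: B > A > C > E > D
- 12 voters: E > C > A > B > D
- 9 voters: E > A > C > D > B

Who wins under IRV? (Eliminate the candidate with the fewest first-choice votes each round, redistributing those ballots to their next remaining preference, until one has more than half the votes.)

A

Round 1: A 22, B 10, C 0, D 16, E 46. C eliminated.
Round 2: A 22, B 10, D 16, E 46. B eliminated.
Round 3: A 32, D 16, E 46. D eliminated.
Round 4: A 48, E 46. A has a majority (≥48).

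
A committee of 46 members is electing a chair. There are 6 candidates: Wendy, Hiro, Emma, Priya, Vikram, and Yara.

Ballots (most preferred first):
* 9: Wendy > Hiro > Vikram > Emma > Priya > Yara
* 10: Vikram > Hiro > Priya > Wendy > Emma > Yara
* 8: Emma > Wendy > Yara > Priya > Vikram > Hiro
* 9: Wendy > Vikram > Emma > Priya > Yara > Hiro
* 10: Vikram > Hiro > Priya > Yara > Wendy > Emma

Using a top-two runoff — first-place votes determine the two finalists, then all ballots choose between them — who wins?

Wendy

Round 1 first-place votes: Wendy 18, Hiro 0, Emma 8, Priya 0, Vikram 20, Yara 0. Vikram and Wendy advance.
Runoff: Vikram is ranked above Wendy on 20 ballots, Wendy above Vikram on 26.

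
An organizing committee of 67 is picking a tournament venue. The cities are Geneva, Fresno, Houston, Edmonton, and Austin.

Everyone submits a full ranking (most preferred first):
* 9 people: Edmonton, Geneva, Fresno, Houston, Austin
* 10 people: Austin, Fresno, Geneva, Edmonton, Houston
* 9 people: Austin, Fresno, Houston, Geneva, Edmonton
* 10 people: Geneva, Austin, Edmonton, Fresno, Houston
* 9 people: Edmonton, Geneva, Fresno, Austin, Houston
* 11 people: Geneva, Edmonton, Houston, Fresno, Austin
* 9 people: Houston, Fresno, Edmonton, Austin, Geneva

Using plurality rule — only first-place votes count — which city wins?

First-place votes: Geneva 21, Fresno 0, Houston 9, Edmonton 18, Austin 19.

Geneva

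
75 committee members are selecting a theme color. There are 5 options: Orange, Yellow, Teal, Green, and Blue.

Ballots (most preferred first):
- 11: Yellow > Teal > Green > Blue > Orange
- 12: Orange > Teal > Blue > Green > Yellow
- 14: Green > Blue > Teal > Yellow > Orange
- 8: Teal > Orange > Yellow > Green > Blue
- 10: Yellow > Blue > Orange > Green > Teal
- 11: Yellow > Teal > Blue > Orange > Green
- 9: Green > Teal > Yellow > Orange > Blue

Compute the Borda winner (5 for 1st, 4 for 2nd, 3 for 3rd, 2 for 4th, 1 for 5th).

Teal

Orange: 11×1 + 12×5 + 14×1 + 8×4 + 10×3 + 11×2 + 9×2 = 187
Yellow: 11×5 + 12×1 + 14×2 + 8×3 + 10×5 + 11×5 + 9×3 = 251
Teal: 11×4 + 12×4 + 14×3 + 8×5 + 10×1 + 11×4 + 9×4 = 264
Green: 11×3 + 12×2 + 14×5 + 8×2 + 10×2 + 11×1 + 9×5 = 219
Blue: 11×2 + 12×3 + 14×4 + 8×1 + 10×4 + 11×3 + 9×1 = 204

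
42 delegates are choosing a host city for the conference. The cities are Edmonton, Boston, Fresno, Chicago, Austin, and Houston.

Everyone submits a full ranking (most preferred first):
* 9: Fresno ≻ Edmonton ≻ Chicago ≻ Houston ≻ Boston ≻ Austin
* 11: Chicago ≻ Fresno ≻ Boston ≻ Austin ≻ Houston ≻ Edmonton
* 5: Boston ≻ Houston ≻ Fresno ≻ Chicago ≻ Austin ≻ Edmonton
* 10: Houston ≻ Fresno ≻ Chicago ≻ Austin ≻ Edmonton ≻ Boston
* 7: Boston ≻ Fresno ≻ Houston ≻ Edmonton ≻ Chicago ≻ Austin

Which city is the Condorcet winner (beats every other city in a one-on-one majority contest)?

Fresno

Fresno vs Edmonton: 42–0
Fresno vs Boston: 30–12
Fresno vs Chicago: 31–11
Fresno vs Austin: 42–0
Fresno vs Houston: 27–15
Fresno beats every other city.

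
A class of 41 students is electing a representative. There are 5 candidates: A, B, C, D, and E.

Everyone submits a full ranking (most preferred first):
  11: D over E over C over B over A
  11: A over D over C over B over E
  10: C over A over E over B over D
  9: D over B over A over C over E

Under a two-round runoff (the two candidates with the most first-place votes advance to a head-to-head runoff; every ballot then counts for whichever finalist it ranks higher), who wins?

Round 1 first-place votes: A 11, B 0, C 10, D 20, E 0. D and A advance.
Runoff: D is ranked above A on 20 ballots, A above D on 21.

A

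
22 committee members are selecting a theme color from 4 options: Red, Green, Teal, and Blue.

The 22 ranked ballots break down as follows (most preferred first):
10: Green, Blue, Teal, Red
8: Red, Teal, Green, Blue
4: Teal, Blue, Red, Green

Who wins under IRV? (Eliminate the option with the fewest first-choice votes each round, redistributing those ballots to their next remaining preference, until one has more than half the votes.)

Red

Round 1: Red 8, Green 10, Teal 4, Blue 0. Blue eliminated.
Round 2: Red 8, Green 10, Teal 4. Teal eliminated.
Round 3: Red 12, Green 10. Red has a majority (≥12).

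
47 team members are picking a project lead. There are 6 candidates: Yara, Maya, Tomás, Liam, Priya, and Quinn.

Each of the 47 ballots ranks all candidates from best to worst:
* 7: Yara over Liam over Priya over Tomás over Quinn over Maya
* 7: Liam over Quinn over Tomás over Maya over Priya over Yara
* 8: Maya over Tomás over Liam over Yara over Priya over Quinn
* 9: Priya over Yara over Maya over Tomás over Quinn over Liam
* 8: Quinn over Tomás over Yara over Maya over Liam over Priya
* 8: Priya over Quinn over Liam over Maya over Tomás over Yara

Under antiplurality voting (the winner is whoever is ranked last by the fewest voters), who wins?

Last-place votes: Yara 15, Maya 7, Tomás 0, Liam 9, Priya 8, Quinn 8.

Tomás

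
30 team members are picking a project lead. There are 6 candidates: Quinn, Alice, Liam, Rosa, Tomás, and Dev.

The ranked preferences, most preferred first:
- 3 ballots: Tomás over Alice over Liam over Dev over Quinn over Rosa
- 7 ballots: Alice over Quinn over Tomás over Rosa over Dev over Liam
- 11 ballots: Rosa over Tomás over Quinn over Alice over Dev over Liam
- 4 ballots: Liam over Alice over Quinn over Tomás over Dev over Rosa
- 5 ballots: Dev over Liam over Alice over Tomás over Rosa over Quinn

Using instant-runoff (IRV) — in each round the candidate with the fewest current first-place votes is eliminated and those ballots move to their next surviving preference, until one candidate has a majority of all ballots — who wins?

Round 1: Quinn 0, Alice 7, Liam 4, Rosa 11, Tomás 3, Dev 5. Quinn eliminated.
Round 2: Alice 7, Liam 4, Rosa 11, Tomás 3, Dev 5. Tomás eliminated.
Round 3: Alice 10, Liam 4, Rosa 11, Dev 5. Liam eliminated.
Round 4: Alice 14, Rosa 11, Dev 5. Dev eliminated.
Round 5: Alice 19, Rosa 11. Alice has a majority (≥16).

Alice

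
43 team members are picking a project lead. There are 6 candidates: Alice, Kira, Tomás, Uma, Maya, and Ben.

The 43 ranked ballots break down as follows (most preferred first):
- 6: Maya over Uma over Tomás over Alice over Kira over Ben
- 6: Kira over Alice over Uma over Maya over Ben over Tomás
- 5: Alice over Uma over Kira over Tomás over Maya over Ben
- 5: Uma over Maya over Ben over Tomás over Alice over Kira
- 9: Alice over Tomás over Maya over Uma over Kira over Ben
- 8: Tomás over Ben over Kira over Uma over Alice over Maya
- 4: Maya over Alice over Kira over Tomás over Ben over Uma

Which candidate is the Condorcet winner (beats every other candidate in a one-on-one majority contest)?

Alice vs Kira: 29–14
Alice vs Tomás: 24–19
Alice vs Uma: 24–19
Alice vs Maya: 28–15
Alice vs Ben: 30–13
Alice beats every other candidate.

Alice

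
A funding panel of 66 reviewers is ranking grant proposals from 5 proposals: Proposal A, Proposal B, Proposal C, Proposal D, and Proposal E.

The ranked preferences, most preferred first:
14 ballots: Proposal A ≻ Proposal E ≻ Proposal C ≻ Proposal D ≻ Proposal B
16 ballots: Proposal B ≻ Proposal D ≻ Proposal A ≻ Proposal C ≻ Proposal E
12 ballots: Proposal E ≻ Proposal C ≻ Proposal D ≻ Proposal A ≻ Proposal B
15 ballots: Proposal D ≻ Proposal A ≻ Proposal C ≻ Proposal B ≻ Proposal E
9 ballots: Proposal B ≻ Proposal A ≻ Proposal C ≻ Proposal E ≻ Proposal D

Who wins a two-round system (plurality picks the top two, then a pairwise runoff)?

Round 1 first-place votes: Proposal A 14, Proposal B 25, Proposal C 0, Proposal D 15, Proposal E 12. Proposal B and Proposal D advance.
Runoff: Proposal B is ranked above Proposal D on 25 ballots, Proposal D above Proposal B on 41.

Proposal D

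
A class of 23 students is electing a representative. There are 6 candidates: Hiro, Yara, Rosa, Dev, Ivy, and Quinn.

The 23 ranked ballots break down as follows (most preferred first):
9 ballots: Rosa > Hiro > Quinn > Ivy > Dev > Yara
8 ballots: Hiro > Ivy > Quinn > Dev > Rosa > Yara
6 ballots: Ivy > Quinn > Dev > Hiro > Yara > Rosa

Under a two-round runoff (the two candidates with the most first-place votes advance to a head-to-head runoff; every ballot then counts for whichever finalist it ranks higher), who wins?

Hiro

Round 1 first-place votes: Hiro 8, Yara 0, Rosa 9, Dev 0, Ivy 6, Quinn 0. Rosa and Hiro advance.
Runoff: Rosa is ranked above Hiro on 9 ballots, Hiro above Rosa on 14.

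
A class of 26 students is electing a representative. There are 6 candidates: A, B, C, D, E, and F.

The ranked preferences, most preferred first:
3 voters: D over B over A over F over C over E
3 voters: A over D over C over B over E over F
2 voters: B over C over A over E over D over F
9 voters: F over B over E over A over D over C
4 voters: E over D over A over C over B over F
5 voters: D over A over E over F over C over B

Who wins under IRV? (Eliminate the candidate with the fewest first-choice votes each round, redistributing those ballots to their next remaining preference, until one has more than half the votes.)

Round 1: A 3, B 2, C 0, D 8, E 4, F 9. C eliminated.
Round 2: A 3, B 2, D 8, E 4, F 9. B eliminated.
Round 3: A 5, D 8, E 4, F 9. E eliminated.
Round 4: A 5, D 12, F 9. A eliminated.
Round 5: D 17, F 9. D has a majority (≥14).

D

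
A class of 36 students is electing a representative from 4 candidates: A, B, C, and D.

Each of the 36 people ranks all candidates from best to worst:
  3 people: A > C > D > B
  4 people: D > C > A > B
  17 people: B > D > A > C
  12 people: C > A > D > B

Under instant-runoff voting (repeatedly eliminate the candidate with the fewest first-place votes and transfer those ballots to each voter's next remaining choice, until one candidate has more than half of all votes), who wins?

Round 1: A 3, B 17, C 12, D 4. A eliminated.
Round 2: B 17, C 15, D 4. D eliminated.
Round 3: B 17, C 19. C has a majority (≥19).

C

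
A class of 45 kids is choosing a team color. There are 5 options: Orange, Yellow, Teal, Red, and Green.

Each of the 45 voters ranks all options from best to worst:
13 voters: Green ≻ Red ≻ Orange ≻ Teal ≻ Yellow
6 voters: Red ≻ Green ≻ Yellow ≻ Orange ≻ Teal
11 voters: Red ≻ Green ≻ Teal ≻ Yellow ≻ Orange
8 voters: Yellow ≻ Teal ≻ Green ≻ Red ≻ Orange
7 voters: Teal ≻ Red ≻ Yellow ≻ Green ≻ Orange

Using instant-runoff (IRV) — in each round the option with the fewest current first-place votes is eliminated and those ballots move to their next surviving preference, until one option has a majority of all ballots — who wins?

Red

Round 1: Orange 0, Yellow 8, Teal 7, Red 17, Green 13. Orange eliminated.
Round 2: Yellow 8, Teal 7, Red 17, Green 13. Teal eliminated.
Round 3: Yellow 8, Red 24, Green 13. Red has a majority (≥23).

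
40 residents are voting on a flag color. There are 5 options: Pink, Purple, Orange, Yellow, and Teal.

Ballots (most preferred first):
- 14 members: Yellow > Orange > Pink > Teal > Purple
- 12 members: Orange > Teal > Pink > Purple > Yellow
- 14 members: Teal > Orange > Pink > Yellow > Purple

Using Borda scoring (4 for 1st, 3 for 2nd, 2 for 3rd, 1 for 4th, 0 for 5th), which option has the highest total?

Pink: 14×2 + 12×2 + 14×2 = 80
Purple: 14×0 + 12×1 + 14×0 = 12
Orange: 14×3 + 12×4 + 14×3 = 132
Yellow: 14×4 + 12×0 + 14×1 = 70
Teal: 14×1 + 12×3 + 14×4 = 106

Orange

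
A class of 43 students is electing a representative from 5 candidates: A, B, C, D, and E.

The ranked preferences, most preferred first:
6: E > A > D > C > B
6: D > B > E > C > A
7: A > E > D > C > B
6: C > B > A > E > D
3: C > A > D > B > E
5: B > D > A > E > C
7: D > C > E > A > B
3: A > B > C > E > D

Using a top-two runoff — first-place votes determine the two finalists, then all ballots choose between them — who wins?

A

Round 1 first-place votes: A 10, B 5, C 9, D 13, E 6. D and A advance.
Runoff: D is ranked above A on 18 ballots, A above D on 25.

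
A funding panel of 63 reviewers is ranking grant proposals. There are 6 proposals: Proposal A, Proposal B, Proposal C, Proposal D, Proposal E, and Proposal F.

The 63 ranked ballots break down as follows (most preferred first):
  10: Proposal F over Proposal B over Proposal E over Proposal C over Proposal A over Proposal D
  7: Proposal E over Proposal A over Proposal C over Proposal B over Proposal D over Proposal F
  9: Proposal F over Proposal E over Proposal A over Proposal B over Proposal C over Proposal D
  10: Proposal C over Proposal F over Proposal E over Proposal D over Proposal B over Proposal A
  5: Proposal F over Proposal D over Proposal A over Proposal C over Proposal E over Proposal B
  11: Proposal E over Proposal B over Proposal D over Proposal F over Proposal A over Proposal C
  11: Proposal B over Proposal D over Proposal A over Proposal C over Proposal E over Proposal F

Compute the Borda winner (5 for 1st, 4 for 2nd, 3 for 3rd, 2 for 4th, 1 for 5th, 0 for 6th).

Proposal A: 10×1 + 7×4 + 9×3 + 10×0 + 5×3 + 11×1 + 11×3 = 124
Proposal B: 10×4 + 7×2 + 9×2 + 10×1 + 5×0 + 11×4 + 11×5 = 181
Proposal C: 10×2 + 7×3 + 9×1 + 10×5 + 5×2 + 11×0 + 11×2 = 132
Proposal D: 10×0 + 7×1 + 9×0 + 10×2 + 5×4 + 11×3 + 11×4 = 124
Proposal E: 10×3 + 7×5 + 9×4 + 10×3 + 5×1 + 11×5 + 11×1 = 202
Proposal F: 10×5 + 7×0 + 9×5 + 10×4 + 5×5 + 11×2 + 11×0 = 182

Proposal E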